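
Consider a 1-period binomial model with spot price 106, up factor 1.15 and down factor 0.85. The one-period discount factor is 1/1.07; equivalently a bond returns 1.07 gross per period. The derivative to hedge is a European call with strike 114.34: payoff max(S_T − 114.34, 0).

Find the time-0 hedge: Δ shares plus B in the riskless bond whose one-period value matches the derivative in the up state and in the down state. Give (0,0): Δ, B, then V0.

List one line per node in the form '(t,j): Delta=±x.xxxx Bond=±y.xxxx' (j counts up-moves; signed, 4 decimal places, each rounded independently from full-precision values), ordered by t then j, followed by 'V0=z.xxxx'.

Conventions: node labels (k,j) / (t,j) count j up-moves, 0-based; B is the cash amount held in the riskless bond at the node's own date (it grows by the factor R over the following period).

(0,0): Delta=0.2377 Bond=-20.0187
V0=5.1813

Under the risk-neutral measure, an up-move has probability p* = (R−d)/(u−d) = 0.7333 and values discount at R = 1.07.
Terminal payoffs: V(1,0)=0.0000, V(1,1)=7.5600
  t=0,j=0: stock 106.0000 → up 121.9000 (V=7.5600), down 90.1000 (V=0.0000). Price 5.1813; hedge Δ=0.2377, bond B=-20.0187.
As a check, the time-0 holding Δ(0,0)·S0 + B(0,0) comes to 5.1813 — exactly V0.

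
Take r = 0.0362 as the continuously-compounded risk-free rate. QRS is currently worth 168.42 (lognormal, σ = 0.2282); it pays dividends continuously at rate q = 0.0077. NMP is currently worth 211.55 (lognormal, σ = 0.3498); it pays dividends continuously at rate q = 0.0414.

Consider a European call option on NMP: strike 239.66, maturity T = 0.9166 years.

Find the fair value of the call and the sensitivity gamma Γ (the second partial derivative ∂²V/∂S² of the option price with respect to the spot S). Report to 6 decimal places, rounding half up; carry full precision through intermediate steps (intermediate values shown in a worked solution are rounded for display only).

price = 16.990447
Γ = 0.005293

σ√T = 0.3498·√0.9166 = 0.334896
d₁ = (ln(S/K) + (r−q+σ²/2)T) / (σ√T) = (ln(211.55/239.66) + (0.0362−0.0414+0.3498²/2)·0.9166) / 0.334896 = (-0.124760 + 0.051311) / 0.334896 = -0.219318
d₂ = d₁ − σ√T = -0.219318 − 0.334896 = -0.554214
e^{−rT} = 0.967364
e^{−qT} = 0.962764
N(d₁) = 0.413201,  N(d₂) = 0.289716
Call price V = S·e^{−qT}·N(d₁) − K·e^{−rT}·N(d₂) = 84.157807 − 67.167360 = 16.990447
φ(d₁) = (1/√(2π))·e^{−d₁²/2} = 0.389462
Γ = e^{−qT}·φ(d₁) / (S·σ·√T) = 0.005293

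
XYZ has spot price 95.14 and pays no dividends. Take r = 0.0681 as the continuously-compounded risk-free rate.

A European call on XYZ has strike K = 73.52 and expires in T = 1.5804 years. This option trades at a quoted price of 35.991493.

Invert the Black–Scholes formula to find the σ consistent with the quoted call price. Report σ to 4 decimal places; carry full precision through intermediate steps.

At σ = 0.4503 the Black–Scholes value reproduces the quote:
σ√T = 0.4503·√1.5804 = 0.566090
d₁ = (ln(S/K) + (r+σ²/2)T) / (σ√T) = (ln(95.14/73.52) + (0.0681+0.4503²/2)·1.5804) / 0.566090 = (0.257792 + 0.267854) / 0.566090 = 0.928556
d₂ = d₁ − σ√T = 0.928556 − 0.566090 = 0.362466
e^{−rT} = 0.897964
N(d₁) = 0.823440,  N(d₂) = 0.641498
V = S·N(d₁) − K·e^{−rT}·N(d₂) = 78.342116 − 42.350623 = 35.991493 (matching the quote); vega is positive throughout, so no other σ reproduces this price

sigma = 0.4503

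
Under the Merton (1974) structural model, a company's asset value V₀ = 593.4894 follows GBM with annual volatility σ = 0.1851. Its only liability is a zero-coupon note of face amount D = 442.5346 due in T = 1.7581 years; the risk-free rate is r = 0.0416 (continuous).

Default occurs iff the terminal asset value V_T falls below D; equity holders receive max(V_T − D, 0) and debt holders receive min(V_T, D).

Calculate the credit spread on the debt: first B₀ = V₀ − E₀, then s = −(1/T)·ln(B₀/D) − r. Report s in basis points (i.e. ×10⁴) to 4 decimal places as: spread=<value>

With assets at 593.4894 and a single debt payment of 442.5346 at 1.7581 years:
d₁ = [ln(V₀/D) + (r + σ²/2)T] / (σ√T)
   = [ln(593.4894/442.5346) + (0.0416 + 0.5·0.1851²)·1.7581] / (0.1851·√1.7581)
   = [0.293501 + 0.103255] / 0.245430 = 1.616572
d₂ = d₁ − σ√T = 1.616572 − 0.245430 = 1.371141
N(d₁) = 0.947015,  N(d₂) = 0.914835,  e^(−rT) = 0.929474
E₀ = V₀·N(d₁) − D·e^(−rT)·N(d₂)
   = 593.4894·0.947015 − 442.5346·0.929474·0.914835 = 185.749552
B₀ = V₀ − E₀ = 593.4894 − 185.749552 = 407.739848
spread = −(1/T)·ln(B₀/D) − r = −(1/1.7581)·ln(407.739848/442.5346) − 0.0416 = 0.00497830
in basis points: 0.00497830 × 10⁴ = 49.7830 bp

spread=49.7830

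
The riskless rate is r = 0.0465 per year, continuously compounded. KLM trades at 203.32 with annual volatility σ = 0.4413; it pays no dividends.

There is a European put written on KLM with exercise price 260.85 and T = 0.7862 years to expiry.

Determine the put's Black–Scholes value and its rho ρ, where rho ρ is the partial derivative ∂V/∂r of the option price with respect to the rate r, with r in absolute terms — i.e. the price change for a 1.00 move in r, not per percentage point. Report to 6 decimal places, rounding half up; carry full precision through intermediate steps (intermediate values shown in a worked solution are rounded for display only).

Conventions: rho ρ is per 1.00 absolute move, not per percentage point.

price = 64.350388
ρ = -152.251687

σ√T = 0.4413·√0.7862 = 0.391292
d₁ = (ln(S/K) + (r+σ²/2)T) / (σ√T) = (ln(203.32/260.85) + (0.0465+0.4413²/2)·0.7862) / 0.391292 = (-0.249164 + 0.113113) / 0.391292 = -0.347699
d₂ = d₁ − σ√T = -0.347699 − 0.391292 = -0.738990
e^{−rT} = 0.964102
N(−d₁) = 0.635967,  N(−d₂) = 0.770044
Put price V = K·e^{−rT}·N(−d₂) − S·N(−d₁) = 193.655160 − 129.304772 = 64.350388
ρ = −K·T·e^{−rT}·N(−d₂) = -152.251687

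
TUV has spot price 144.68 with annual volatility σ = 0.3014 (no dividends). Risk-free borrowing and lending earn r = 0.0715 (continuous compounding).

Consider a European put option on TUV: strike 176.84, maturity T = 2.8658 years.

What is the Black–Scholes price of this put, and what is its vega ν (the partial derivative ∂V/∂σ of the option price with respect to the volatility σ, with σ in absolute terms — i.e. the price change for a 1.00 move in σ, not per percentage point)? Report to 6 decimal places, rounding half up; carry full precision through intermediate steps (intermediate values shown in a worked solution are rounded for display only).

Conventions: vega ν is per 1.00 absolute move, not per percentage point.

σ√T = 0.3014·√2.8658 = 0.510230
d₁ = (ln(S/K) + (r+σ²/2)T) / (σ√T) = (ln(144.68/176.84) + (0.0715+0.3014²/2)·2.8658) / 0.510230 = (-0.200721 + 0.335072) / 0.510230 = 0.263315
d₂ = d₁ − σ√T = 0.263315 − 0.510230 = -0.246915
e^{−rT} = 0.814725
N(−d₁) = 0.396154,  N(−d₂) = 0.597513
Put price V = K·e^{−rT}·N(−d₂) − S·N(−d₁) = 86.087282 − 57.315556 = 28.771726
φ(d₁) = (1/√(2π))·e^{−d₁²/2} = 0.385349
ν = S·φ(d₁)·√T = 94.381237

price = 28.771726
ν = 94.381237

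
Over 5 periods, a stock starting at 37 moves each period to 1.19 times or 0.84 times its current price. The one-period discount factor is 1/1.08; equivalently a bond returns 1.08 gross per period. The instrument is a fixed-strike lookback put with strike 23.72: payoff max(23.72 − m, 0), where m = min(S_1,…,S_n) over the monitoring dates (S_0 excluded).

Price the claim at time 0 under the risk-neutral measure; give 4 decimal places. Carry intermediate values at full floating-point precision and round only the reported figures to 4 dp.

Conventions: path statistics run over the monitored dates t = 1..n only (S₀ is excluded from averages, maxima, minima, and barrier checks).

price = 0.0919

Under the martingale measure an up-move has probability p* = 0.6857; value the claim as the probability-weighted average of per-path payoffs, discounted 5 periods at R = 1.08.
Enumerate all 2^5 = 32 price paths (U = up ×1.19, D = down ×0.84); each path with k up-moves has probability p*^k·(1−p*)^(5−k).
DDDDD: m=15.4738, payoff=8.2462, prob=0.003066
UDDDD: m=21.9213, payoff=1.7987, prob=0.006690
DUDDD: m=21.9213, payoff=1.7987, prob=0.006690
UUDDD: m=31.0551, payoff=0.0000, prob=0.014597
DDUDD: m=21.9213, payoff=1.7987, prob=0.006690
UDUDD: m=31.0551, payoff=0.0000, prob=0.014597
DUUDD: m=31.0551, payoff=0.0000, prob=0.014597
UUUDD: m=43.9948, payoff=0.0000, prob=0.031848
DDDUD: m=21.9213, payoff=1.7987, prob=0.006690
UDDUD: m=31.0551, payoff=0.0000, prob=0.014597
DUDUD: m=31.0551, payoff=0.0000, prob=0.014597
UUDUD: m=43.9948, payoff=0.0000, prob=0.031848
DDUUD: m=26.1072, payoff=0.0000, prob=0.014597
UDUUD: m=36.9852, payoff=0.0000, prob=0.031848
DUUUD: m=31.0800, payoff=0.0000, prob=0.031848
UUUUD: m=44.0300, payoff=0.0000, prob=0.069486
DDDDU: m=18.4212, payoff=5.2988, prob=0.006690
UDDDU: m=26.0968, payoff=0.0000, prob=0.014597
DUDDU: m=26.0968, payoff=0.0000, prob=0.014597
UUDDU: m=36.9704, payoff=0.0000, prob=0.031848
DDUDU: m=26.0968, payoff=0.0000, prob=0.014597
UDUDU: m=36.9704, payoff=0.0000, prob=0.031848
DUUDU: m=31.0800, payoff=0.0000, prob=0.031848
UUUDU: m=44.0300, payoff=0.0000, prob=0.069486
DDDUU: m=21.9300, payoff=1.7900, prob=0.014597
UDDUU: m=31.0676, payoff=0.0000, prob=0.031848
DUDUU: m=31.0676, payoff=0.0000, prob=0.031848
UUDUU: m=44.0124, payoff=0.0000, prob=0.069486
DDUUU: m=26.1072, payoff=0.0000, prob=0.031848
UDUUU: m=36.9852, payoff=0.0000, prob=0.069486
DUUUU: m=31.0800, payoff=0.0000, prob=0.069486
UUUUU: m=44.0300, payoff=0.0000, prob=0.151606
Price = Σ prob·payoff / R^5 = 0.134999 / 1.469328 = 0.0919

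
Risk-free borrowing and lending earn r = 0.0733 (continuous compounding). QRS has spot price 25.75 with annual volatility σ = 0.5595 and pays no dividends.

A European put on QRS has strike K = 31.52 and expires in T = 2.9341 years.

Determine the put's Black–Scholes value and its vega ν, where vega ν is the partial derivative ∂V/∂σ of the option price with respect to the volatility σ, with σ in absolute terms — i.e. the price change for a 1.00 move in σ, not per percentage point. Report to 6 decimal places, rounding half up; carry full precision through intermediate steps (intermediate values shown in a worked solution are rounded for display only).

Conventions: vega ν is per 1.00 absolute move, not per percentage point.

price = 9.256379
ν = 15.585699

σ√T = 0.5595·√2.9341 = 0.958380
d₁ = (ln(S/K) + (r+σ²/2)T) / (σ√T) = (ln(25.75/31.52) + (0.0733+0.5595²/2)·2.9341) / 0.958380 = (-0.202188 + 0.674315) / 0.958380 = 0.492631
d₂ = d₁ − σ√T = 0.492631 − 0.958380 = -0.465748
e^{−rT} = 0.806485
N(−d₁) = 0.311137,  N(−d₂) = 0.679302
Put price V = K·e^{−rT}·N(−d₂) − S·N(−d₁) = 17.268147 − 8.011768 = 9.256379
φ(d₁) = (1/√(2π))·e^{−d₁²/2} = 0.353355
ν = S·φ(d₁)·√T = 15.585699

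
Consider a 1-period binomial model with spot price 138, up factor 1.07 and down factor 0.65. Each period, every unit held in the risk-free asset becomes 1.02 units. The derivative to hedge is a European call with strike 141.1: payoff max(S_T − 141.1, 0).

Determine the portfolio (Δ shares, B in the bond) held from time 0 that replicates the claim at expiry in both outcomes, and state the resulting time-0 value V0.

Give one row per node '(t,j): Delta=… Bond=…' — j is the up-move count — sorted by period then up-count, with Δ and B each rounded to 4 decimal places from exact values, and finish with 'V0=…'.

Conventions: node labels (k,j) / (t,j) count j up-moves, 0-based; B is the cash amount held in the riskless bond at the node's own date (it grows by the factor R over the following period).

Since d<R<u, set p* = (R−d)/(u−d) = 0.8810; price each node as the discounted p*-expectation of its children.
At maturity the claim pays: V(1,0)=0.0000, V(1,1)=6.5600
Node (0,0) S=138.0000: V=(p*·6.5600+(1−p*)·0.0000)/1.02=5.6657; Δ=(6.5600−0.0000)/(147.6600−89.7000)=0.1132; B=V−Δ·S=-9.9533
Sanity check at the root: Δ(0,0)·S0 + B(0,0) reproduces V0 = 5.6657.

(0,0): Delta=0.1132 Bond=-9.9533
V0=5.6657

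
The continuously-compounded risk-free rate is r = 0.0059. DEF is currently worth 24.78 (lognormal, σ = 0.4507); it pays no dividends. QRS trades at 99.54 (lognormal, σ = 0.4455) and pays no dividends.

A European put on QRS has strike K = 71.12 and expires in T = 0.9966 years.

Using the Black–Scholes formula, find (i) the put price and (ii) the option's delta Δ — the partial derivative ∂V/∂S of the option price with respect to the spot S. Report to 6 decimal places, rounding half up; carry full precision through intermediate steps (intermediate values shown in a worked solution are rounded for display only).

price = 4.666413
Δ = -0.160717

σ√T = 0.4455·√0.9966 = 0.444742
d₁ = (ln(S/K) + (r+σ²/2)T) / (σ√T) = (ln(99.54/71.12) + (0.0059+0.4455²/2)·0.9966) / 0.444742 = (0.336191 + 0.104778) / 0.444742 = 0.991516
d₂ = d₁ − σ√T = 0.991516 − 0.444742 = 0.546774
e^{−rT} = 0.994137
N(−d₁) = 0.160717,  N(−d₂) = 0.292267
Put price V = K·e^{−rT}·N(−d₂) − S·N(−d₁) = 20.664177 − 15.997764 = 4.666413
Δ = −N(−d₁) = -0.160717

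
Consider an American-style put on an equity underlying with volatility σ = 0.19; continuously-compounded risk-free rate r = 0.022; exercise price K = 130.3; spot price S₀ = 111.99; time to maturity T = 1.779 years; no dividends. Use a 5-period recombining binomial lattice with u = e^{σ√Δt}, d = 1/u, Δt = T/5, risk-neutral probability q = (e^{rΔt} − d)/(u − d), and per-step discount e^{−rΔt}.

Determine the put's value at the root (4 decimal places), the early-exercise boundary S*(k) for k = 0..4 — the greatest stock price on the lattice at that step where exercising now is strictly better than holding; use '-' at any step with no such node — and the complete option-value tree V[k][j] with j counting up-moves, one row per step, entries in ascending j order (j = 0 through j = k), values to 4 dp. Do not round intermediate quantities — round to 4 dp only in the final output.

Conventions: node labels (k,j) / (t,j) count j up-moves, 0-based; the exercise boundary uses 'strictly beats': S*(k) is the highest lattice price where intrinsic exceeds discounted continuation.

price = 21.1629
boundary = - 99.9906 89.2770 99.9906 111.9900
tree:
21.1629
30.3094 12.5722
41.0230 19.9551 5.5679
50.5888 30.3094 10.1679 1.1688
59.1296 41.0230 18.3100 2.3859 0.0000
66.7553 50.5888 30.3094 4.8707 0.0000 0.0000

params: Δt=0.35580 u=1.12000 d=0.89285 q=0.50629 e^(-rΔt)=0.99220
t_5 payoffs: 66.7553 50.5888 30.3094 4.8707 0.0000 0.0000
t_4: node(4,0) S=71.1704 payoff=59.1296 vs cont=58.1136 → 59.1296 [stop]  node(4,1) S=89.2770 payoff=41.0230 vs cont=40.0071 → 41.0230 [stop]  node(4,2) S=111.9900 payoff=18.3100 vs cont=17.2940 → 18.3100 [stop]  node(4,3) S=140.4815 payoff=0.0000 vs cont=2.3859 → 2.3859 [wait]  node(4,4) S=176.2215 payoff=0.0000 vs cont=0.0000 → 0.0000 [wait]  ⇒ S*(4)=111.9900
t_3: node(3,0) S=79.7112 payoff=50.5888 vs cont=49.5728 → 50.5888 [stop]  node(3,1) S=99.9906 payoff=30.3094 vs cont=29.2934 → 30.3094 [stop]  node(3,2) S=125.4293 payoff=4.8707 vs cont=10.1679 → 10.1679 [wait]  node(3,3) S=157.3399 payoff=0.0000 vs cont=1.1688 → 1.1688 [wait]  ⇒ S*(3)=99.9906
t_2: node(2,0) S=89.2770 payoff=41.0230 vs cont=40.0071 → 41.0230 [stop]  node(2,1) S=111.9900 payoff=18.3100 vs cont=19.9551 → 19.9551 [wait]  node(2,2) S=140.4815 payoff=0.0000 vs cont=5.5679 → 5.5679 [wait]  ⇒ S*(2)=89.2770
t_1: node(1,0) S=99.9906 payoff=30.3094 vs cont=30.1198 → 30.3094 [stop]  node(1,1) S=125.4293 payoff=4.8707 vs cont=12.5722 → 12.5722 [wait]  ⇒ S*(1)=99.9906
t_0: node(0,0) S=111.9900 payoff=18.3100 vs cont=21.1629 → 21.1629 [wait]  ⇒ S*(0)=-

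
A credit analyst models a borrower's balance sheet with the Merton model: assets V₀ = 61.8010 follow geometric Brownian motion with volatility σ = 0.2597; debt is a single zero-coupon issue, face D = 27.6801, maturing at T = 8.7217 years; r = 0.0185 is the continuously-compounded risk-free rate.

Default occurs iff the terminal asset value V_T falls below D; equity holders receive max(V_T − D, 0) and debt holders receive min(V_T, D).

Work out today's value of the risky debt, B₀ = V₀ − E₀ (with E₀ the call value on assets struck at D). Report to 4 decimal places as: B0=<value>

Work the structural quantities from V₀ = 61.8010 against face 27.6801:
d₁ = [ln(V₀/D) + (r + σ²/2)T] / (σ√T)
   = [ln(61.8010/27.6801) + (0.0185 + 0.5·0.2597²)·8.7217] / (0.2597·√8.7217)
   = [0.803206 + 0.455465] / 0.766960 = 1.641117
d₂ = d₁ − σ√T = 1.641117 − 0.766960 = 0.874158
N(d₁) = 0.949613,  N(d₂) = 0.808984,  e^(−rT) = 0.850993
E₀ = V₀·N(d₁) − D·e^(−rT)·N(d₂)
   = 61.8010·0.949613 − 27.6801·0.850993·0.808984 = 39.630988
B₀ = V₀ − E₀ = 61.8010 − 39.630988 = 22.170012

B0=22.1700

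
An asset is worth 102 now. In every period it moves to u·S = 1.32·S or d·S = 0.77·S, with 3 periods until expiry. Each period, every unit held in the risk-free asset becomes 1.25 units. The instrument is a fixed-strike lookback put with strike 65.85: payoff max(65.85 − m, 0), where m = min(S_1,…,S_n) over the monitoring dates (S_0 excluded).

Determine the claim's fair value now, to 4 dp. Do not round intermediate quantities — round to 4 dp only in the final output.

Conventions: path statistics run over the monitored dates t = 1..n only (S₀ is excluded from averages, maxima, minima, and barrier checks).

With p* = (R−d)/(u−d) = 0.8727, sum probability × payoff across the paths and divide by R^3.
Enumerate all 2^3 = 8 price paths (U = up ×1.32, D = down ×0.77); each path with k up-moves has probability p*^k·(1−p*)^(3−k).
DDD: m=46.5664, payoff=19.2836, prob=0.002062
UDD: m=79.8281, payoff=0.0000, prob=0.014137
DUD: m=78.5400, payoff=0.0000, prob=0.014137
UUD: m=134.6400, payoff=0.0000, prob=0.096938
DDU: m=60.4758, payoff=5.3742, prob=0.014137
UDU: m=103.6728, payoff=0.0000, prob=0.096938
DUU: m=78.5400, payoff=0.0000, prob=0.096938
UUU: m=134.6400, payoff=0.0000, prob=0.664715
Price = Σ prob·payoff / R^3 = 0.115729 / 1.953125 = 0.0593

price = 0.0593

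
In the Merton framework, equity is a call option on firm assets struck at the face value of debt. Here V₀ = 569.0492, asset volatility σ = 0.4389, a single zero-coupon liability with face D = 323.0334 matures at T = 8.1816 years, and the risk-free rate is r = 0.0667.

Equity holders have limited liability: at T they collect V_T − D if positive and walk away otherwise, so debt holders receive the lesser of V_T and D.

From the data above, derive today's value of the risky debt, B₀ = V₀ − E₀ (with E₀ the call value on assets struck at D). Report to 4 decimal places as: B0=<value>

B0=149.6795

Work the structural quantities from V₀ = 569.0492 against face 323.0334:
d₁ = [ln(V₀/D) + (r + σ²/2)T] / (σ√T)
   = [ln(569.0492/323.0334) + (0.0667 + 0.5·0.4389²)·8.1816] / (0.4389·√8.1816)
   = [0.566211 + 1.333737] / 1.255407 = 1.513411
d₂ = d₁ − σ√T = 1.513411 − 1.255407 = 0.258004
N(d₁) = 0.934912,  N(d₂) = 0.601798,  e^(−rT) = 0.579429
E₀ = V₀·N(d₁) − D·e^(−rT)·N(d₂)
   = 569.0492·0.934912 − 323.0334·0.579429·0.601798 = 419.369715
B₀ = V₀ − E₀ = 569.0492 − 419.369715 = 149.679485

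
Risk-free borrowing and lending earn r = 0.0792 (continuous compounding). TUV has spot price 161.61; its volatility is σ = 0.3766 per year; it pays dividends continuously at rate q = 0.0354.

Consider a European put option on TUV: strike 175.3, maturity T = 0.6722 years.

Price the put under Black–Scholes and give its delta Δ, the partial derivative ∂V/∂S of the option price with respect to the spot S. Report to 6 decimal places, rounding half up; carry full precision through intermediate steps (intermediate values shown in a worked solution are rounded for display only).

price = 24.355815
Δ = -0.493544

σ√T = 0.3766·√0.6722 = 0.308766
d₁ = (ln(S/K) + (r−q+σ²/2)T) / (σ√T) = (ln(161.61/175.3) + (0.0792−0.0354+0.3766²/2)·0.6722) / 0.308766 = (-0.081313 + 0.077111) / 0.308766 = -0.013610
d₂ = d₁ − σ√T = -0.013610 − 0.308766 = -0.322376
e^{−rT} = 0.948154
e^{−qT} = 0.976485
N(−d₁) = 0.505429,  N(−d₂) = 0.626416
Put price V = K·e^{−rT}·N(−d₂) − S·e^{−qT}·N(−d₁) = 104.117475 − 79.761660 = 24.355815
Δ = −e^{−qT}·N(−d₁) = -0.493544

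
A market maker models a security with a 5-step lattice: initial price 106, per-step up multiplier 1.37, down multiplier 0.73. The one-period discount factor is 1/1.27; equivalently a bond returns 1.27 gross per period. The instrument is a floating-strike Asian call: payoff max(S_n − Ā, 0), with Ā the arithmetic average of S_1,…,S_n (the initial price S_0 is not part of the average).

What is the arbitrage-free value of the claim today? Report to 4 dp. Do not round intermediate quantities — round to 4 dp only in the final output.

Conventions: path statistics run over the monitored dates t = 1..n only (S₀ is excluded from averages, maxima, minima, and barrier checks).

With p* = (R−d)/(u−d) = 0.8438, sum probability × payoff across the paths and divide by R^5.
Enumerate all 2^5 = 32 price paths (U = up ×1.37, D = down ×0.73); each path with k up-moves has probability p*^k·(1−p*)^(5−k).
DDDDD: Ā=45.4360, payoff=0.0000, prob=0.000093
UDDDD: Ā=85.2703, payoff=0.0000, prob=0.000503
DUDDD: Ā=71.7023, payoff=0.0000, prob=0.000503
UUDDD: Ā=134.5645, payoff=0.0000, prob=0.002716
DDUDD: Ā=61.7976, payoff=0.0000, prob=0.000503
UDUDD: Ā=115.9764, payoff=0.0000, prob=0.002716
DUUDD: Ā=102.4084, payoff=0.0000, prob=0.002716
UUUDD: Ā=192.1910, payoff=0.0000, prob=0.014665
DDDUD: Ā=54.5672, payoff=0.0000, prob=0.000503
UDDUD: Ā=102.4070, payoff=0.0000, prob=0.002716
DUDUD: Ā=88.8390, payoff=0.0000, prob=0.002716
UUDUD: Ā=166.7253, payoff=0.0000, prob=0.014665
DDUUD: Ā=78.9344, payoff=0.0000, prob=0.002716
UDUUD: Ā=148.1371, payoff=0.0000, prob=0.014665
DUUUD: Ā=134.5691, payoff=10.6800, prob=0.014665
UUUUD: Ā=252.5475, payoff=20.0432, prob=0.079191
DDDDU: Ā=49.2891, payoff=0.0000, prob=0.000503
UDDDU: Ā=92.5014, payoff=0.0000, prob=0.002716
DUDDU: Ā=78.9334, payoff=0.0000, prob=0.002716
UUDDU: Ā=148.1352, payoff=0.0000, prob=0.014665
DDUDU: Ā=69.0287, payoff=8.3667, prob=0.002716
UDUDU: Ā=129.5471, payoff=15.7020, prob=0.014665
DUUDU: Ā=115.9791, payoff=29.2700, prob=0.014665
UUUDU: Ā=217.6594, payoff=54.9313, prob=0.079191
DDDUU: Ā=61.7983, payoff=15.5971, prob=0.002716
UDDUU: Ā=115.9777, payoff=29.2713, prob=0.014665
DUDUU: Ā=102.4097, payoff=42.8393, prob=0.014665
UUDUU: Ā=192.1936, payoff=80.3971, prob=0.079191
DDUUU: Ā=92.5051, payoff=52.7440, prob=0.014665
UDUUU: Ā=173.6054, payoff=98.9853, prob=0.079191
DUUUU: Ā=160.0374, payoff=112.5533, prob=0.079191
UUUUU: Ā=300.3442, payoff=211.2301, prob=0.427631
Price = Σ prob·payoff / R^5 = 122.096619 / 3.303837 = 36.9560

price = 36.9560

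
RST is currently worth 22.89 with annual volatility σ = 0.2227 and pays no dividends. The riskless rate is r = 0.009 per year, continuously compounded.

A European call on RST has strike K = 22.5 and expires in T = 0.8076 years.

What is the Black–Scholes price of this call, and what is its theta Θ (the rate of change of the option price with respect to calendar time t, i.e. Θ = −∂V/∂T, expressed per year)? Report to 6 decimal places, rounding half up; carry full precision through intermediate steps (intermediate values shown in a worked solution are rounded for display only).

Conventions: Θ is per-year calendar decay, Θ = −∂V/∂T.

price = 2.092354
Θ = -1.206170

σ√T = 0.2227·√0.8076 = 0.200133
d₁ = (ln(S/K) + (r+σ²/2)T) / (σ√T) = (ln(22.89/22.5) + (0.009+0.2227²/2)·0.8076) / 0.200133 = (0.017185 + 0.027295) / 0.200133 = 0.222251
d₂ = d₁ − σ√T = 0.222251 − 0.200133 = 0.022119
e^{−rT} = 0.992758
N(d₁) = 0.587941,  N(d₂) = 0.508823
Call price V = S·N(d₁) − K·e^{−rT}·N(d₂) = 13.457967 − 11.365614 = 2.092354
φ(d₁) = (1/√(2π))·e^{−d₁²/2} = 0.389210
Θ = −S·φ(d₁)·σ/(2√T) − r·K·e^{−rT}·N(d₂) = −1.103880 − 0.102291 = -1.206170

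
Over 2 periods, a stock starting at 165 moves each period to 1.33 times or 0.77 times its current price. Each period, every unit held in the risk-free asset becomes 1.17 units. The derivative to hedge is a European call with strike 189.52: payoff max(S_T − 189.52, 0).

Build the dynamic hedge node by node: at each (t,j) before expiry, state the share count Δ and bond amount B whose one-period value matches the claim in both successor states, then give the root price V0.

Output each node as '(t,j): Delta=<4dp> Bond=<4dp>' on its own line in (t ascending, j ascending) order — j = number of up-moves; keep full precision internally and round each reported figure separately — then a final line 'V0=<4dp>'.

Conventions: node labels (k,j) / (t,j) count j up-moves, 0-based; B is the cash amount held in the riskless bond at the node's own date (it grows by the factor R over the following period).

Under the risk-neutral measure, an up-move has probability p* = (R−d)/(u−d) = 0.7143 and values discount at R = 1.17.
Terminal payoffs: V(2,0)=0.0000, V(2,1)=0.0000, V(2,2)=102.3485
Node (1,0) S=127.0500: V=(p*·0.0000+(1−p*)·0.0000)/1.17=0.0000; Δ=(0.0000−0.0000)/(168.9765−97.8285)=0.0000; B=V−Δ·S=0.0000
Node (1,1) S=219.4500: V=(p*·102.3485+(1−p*)·0.0000)/1.17=62.4838; Δ=(102.3485−0.0000)/(291.8685−168.9765)=0.8328; B=V−Δ·S=-120.2814
Node (0,0) S=165.0000: V=(p*·62.4838+(1−p*)·0.0000)/1.17=38.1464; Δ=(62.4838−0.0000)/(219.4500−127.0500)=0.6762; B=V−Δ·S=-73.4318
Sanity check at the root: Δ(0,0)·S0 + B(0,0) reproduces V0 = 38.1464.

(0,0): Delta=0.6762 Bond=-73.4318
(1,0): Delta=0.0000 Bond=0.0000
(1,1): Delta=0.8328 Bond=-120.2814
V0=38.1464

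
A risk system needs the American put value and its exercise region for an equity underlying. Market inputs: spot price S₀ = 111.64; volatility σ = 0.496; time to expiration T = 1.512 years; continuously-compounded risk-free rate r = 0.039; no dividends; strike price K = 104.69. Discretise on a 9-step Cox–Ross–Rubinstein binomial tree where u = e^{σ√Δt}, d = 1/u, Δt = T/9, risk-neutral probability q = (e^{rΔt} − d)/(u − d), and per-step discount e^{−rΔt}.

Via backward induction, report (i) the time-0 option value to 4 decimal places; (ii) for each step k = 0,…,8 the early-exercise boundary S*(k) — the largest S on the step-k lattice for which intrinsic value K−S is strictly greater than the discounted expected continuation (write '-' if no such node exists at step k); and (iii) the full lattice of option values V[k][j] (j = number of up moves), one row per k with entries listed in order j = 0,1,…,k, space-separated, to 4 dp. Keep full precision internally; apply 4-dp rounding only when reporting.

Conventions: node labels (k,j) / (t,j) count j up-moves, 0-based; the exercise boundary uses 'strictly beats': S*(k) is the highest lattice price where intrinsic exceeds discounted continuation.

price = 20.3918
boundary = - - - - 49.5054 40.3981 49.5054 60.6658 74.3423
tree:
20.3918
27.3115 12.7314
35.6075 18.1681 6.6662
45.0545 25.2590 10.2796 2.6098
55.1846 34.0547 15.5125 4.4141 0.5742
64.2919 44.2785 22.7919 7.3699 1.0811 0.0000
71.7238 55.1846 32.3765 12.1045 2.0356 0.0000 0.0000
77.7885 64.2919 44.0242 19.4545 3.8328 0.0000 0.0000 0.0000
82.7374 71.7238 55.1846 30.3477 7.2166 0.0000 0.0000 0.0000 0.0000
86.7760 77.7885 64.2919 44.0242 13.5880 0.0000 0.0000 0.0000 0.0000 0.0000

Δt=0.16800  u=1.22544  d=0.81603  q=0.46541  discount=0.99347
step 9 (expiry): payoffs max(K−S,0) = 86.7760 77.7885 64.2919 44.0242 13.5880 0.0000 0.0000 0.0000 0.0000 0.0000
step 8: (k=8,j=0): S=21.9526, K−S=82.7374, hold=82.0538 ⇒ V=82.7374 exercise | (k=8,j=1): S=32.9662, K−S=71.7238, hold=71.0401 ⇒ V=71.7238 exercise | (k=8,j=2): S=49.5054, K−S=55.1846, hold=54.5009 ⇒ V=55.1846 exercise | (k=8,j=3): S=74.3423, K−S=30.3477, hold=29.6640 ⇒ V=30.3477 exercise | (k=8,j=4): S=111.6400, K−S=0.0000, hold=7.2166 ⇒ V=7.2166 continue | (k=8,j=5): S=167.6500, K−S=0.0000, hold=0.0000 ⇒ V=0.0000 continue | (k=8,j=6): S=251.7603, K−S=0.0000, hold=0.0000 ⇒ V=0.0000 continue | (k=8,j=7): S=378.0689, K−S=0.0000, hold=0.0000 ⇒ V=0.0000 continue | (k=8,j=8): S=567.7467, K−S=0.0000, hold=0.0000 ⇒ V=0.0000 continue  boundary S*=74.3423
step 7: (k=7,j=0): S=26.9015, K−S=77.7885, hold=77.1048 ⇒ V=77.7885 exercise | (k=7,j=1): S=40.3981, K−S=64.2919, hold=63.6082 ⇒ V=64.2919 exercise | (k=7,j=2): S=60.6658, K−S=44.0242, hold=43.3405 ⇒ V=44.0242 exercise | (k=7,j=3): S=91.1020, K−S=13.5880, hold=19.4545 ⇒ V=19.4545 continue | (k=7,j=4): S=136.8081, K−S=0.0000, hold=3.8328 ⇒ V=3.8328 continue | (k=7,j=5): S=205.4449, K−S=0.0000, hold=0.0000 ⇒ V=0.0000 continue | (k=7,j=6): S=308.5170, K−S=0.0000, hold=0.0000 ⇒ V=0.0000 continue | (k=7,j=7): S=463.3005, K−S=0.0000, hold=0.0000 ⇒ V=0.0000 continue  boundary S*=60.6658
step 6: (k=6,j=0): S=32.9662, K−S=71.7238, hold=71.0401 ⇒ V=71.7238 exercise | (k=6,j=1): S=49.5054, K−S=55.1846, hold=54.5009 ⇒ V=55.1846 exercise | (k=6,j=2): S=74.3423, K−S=30.3477, hold=32.3765 ⇒ V=32.3765 continue | (k=6,j=3): S=111.6400, K−S=0.0000, hold=12.1045 ⇒ V=12.1045 continue | (k=6,j=4): S=167.6500, K−S=0.0000, hold=2.0356 ⇒ V=2.0356 continue | (k=6,j=5): S=251.7603, K−S=0.0000, hold=0.0000 ⇒ V=0.0000 continue | (k=6,j=6): S=378.0689, K−S=0.0000, hold=0.0000 ⇒ V=0.0000 continue  boundary S*=49.5054
step 5: (k=5,j=0): S=40.3981, K−S=64.2919, hold=63.6082 ⇒ V=64.2919 exercise | (k=5,j=1): S=60.6658, K−S=44.0242, hold=44.2785 ⇒ V=44.2785 continue | (k=5,j=2): S=91.1020, K−S=13.5880, hold=22.7919 ⇒ V=22.7919 continue | (k=5,j=3): S=136.8081, K−S=0.0000, hold=7.3699 ⇒ V=7.3699 continue | (k=5,j=4): S=205.4449, K−S=0.0000, hold=1.0811 ⇒ V=1.0811 continue | (k=5,j=5): S=308.5170, K−S=0.0000, hold=0.0000 ⇒ V=0.0000 continue  boundary S*=40.3981
step 4: (k=4,j=0): S=49.5054, K−S=55.1846, hold=54.6185 ⇒ V=55.1846 exercise | (k=4,j=1): S=74.3423, K−S=30.3477, hold=34.0547 ⇒ V=34.0547 continue | (k=4,j=2): S=111.6400, K−S=0.0000, hold=15.5125 ⇒ V=15.5125 continue | (k=4,j=3): S=167.6500, K−S=0.0000, hold=4.4141 ⇒ V=4.4141 continue | (k=4,j=4): S=251.7603, K−S=0.0000, hold=0.5742 ⇒ V=0.5742 continue  boundary S*=49.5054
step 3: (k=3,j=0): S=60.6658, K−S=44.0242, hold=45.0545 ⇒ V=45.0545 continue | (k=3,j=1): S=91.1020, K−S=13.5880, hold=25.2590 ⇒ V=25.2590 continue | (k=3,j=2): S=136.8081, K−S=0.0000, hold=10.2796 ⇒ V=10.2796 continue | (k=3,j=3): S=205.4449, K−S=0.0000, hold=2.6098 ⇒ V=2.6098 continue  boundary S*=-
step 2: (k=2,j=0): S=74.3423, K−S=30.3477, hold=35.6075 ⇒ V=35.6075 continue | (k=2,j=1): S=111.6400, K−S=0.0000, hold=18.1681 ⇒ V=18.1681 continue | (k=2,j=2): S=167.6500, K−S=0.0000, hold=6.6662 ⇒ V=6.6662 continue  boundary S*=-
step 1: (k=1,j=0): S=91.1020, K−S=13.5880, hold=27.3115 ⇒ V=27.3115 continue | (k=1,j=1): S=136.8081, K−S=0.0000, hold=12.7314 ⇒ V=12.7314 continue  boundary S*=-
step 0: (k=0,j=0): S=111.6400, K−S=0.0000, hold=20.3918 ⇒ V=20.3918 continue  boundary S*=-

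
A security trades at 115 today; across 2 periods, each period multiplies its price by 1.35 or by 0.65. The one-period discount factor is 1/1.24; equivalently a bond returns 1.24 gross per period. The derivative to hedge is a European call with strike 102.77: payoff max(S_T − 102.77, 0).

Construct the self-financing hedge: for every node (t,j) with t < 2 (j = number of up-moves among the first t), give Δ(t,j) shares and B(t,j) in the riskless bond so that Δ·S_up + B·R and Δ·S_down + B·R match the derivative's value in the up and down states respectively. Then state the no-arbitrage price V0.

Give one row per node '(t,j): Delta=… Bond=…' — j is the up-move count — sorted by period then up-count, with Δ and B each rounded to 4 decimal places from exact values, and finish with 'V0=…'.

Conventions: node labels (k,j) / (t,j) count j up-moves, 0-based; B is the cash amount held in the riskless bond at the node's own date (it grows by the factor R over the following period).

The replicating-portfolio and risk-neutral prices coincide; use p* = (1.24−0.65)/(1.35−0.65) = 0.8429 for the latter.
At maturity the claim pays: V(2,0)=0.0000, V(2,1)=0.0000, V(2,2)=106.8175
Node (1,0) S=74.7500: V=(p*·0.0000+(1−p*)·0.0000)/1.24=0.0000; Δ=(0.0000−0.0000)/(100.9125−48.5875)=0.0000; B=V−Δ·S=0.0000
Node (1,1) S=155.2500: V=(p*·106.8175+(1−p*)·0.0000)/1.24=72.6064; Δ=(106.8175−0.0000)/(209.5875−100.9125)=0.9829; B=V−Δ·S=-79.9901
Node (0,0) S=115.0000: V=(p*·72.6064+(1−p*)·0.0000)/1.24=49.3523; Δ=(72.6064−0.0000)/(155.2500−74.7500)=0.9019; B=V−Δ·S=-54.3711
Check: Δ(0,0)·S0 + B(0,0) = 49.3523 = V0.

(0,0): Delta=0.9019 Bond=-54.3711
(1,0): Delta=0.0000 Bond=0.0000
(1,1): Delta=0.9829 Bond=-79.9901
V0=49.3523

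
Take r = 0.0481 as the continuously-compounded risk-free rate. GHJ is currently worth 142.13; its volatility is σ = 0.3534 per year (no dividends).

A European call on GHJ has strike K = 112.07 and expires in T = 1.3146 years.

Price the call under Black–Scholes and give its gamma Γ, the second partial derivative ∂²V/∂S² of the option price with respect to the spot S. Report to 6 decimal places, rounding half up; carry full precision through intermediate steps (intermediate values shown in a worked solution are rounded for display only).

price = 43.433544
Γ = 0.004432

σ√T = 0.3534·√1.3146 = 0.405194
d₁ = (ln(S/K) + (r+σ²/2)T) / (σ√T) = (ln(142.13/112.07) + (0.0481+0.3534²/2)·1.3146) / 0.405194 = (0.237618 + 0.145323) / 0.405194 = 0.945082
d₂ = d₁ − σ√T = 0.945082 − 0.405194 = 0.539888
e^{−rT} = 0.938725
N(d₁) = 0.827692,  N(d₂) = 0.705363
Call price V = S·N(d₁) − K·e^{−rT}·N(d₂) = 117.639798 − 74.206254 = 43.433544
φ(d₁) = (1/√(2π))·e^{−d₁²/2} = 0.255246
Γ = φ(d₁) / (S·σ·√T) = 0.004432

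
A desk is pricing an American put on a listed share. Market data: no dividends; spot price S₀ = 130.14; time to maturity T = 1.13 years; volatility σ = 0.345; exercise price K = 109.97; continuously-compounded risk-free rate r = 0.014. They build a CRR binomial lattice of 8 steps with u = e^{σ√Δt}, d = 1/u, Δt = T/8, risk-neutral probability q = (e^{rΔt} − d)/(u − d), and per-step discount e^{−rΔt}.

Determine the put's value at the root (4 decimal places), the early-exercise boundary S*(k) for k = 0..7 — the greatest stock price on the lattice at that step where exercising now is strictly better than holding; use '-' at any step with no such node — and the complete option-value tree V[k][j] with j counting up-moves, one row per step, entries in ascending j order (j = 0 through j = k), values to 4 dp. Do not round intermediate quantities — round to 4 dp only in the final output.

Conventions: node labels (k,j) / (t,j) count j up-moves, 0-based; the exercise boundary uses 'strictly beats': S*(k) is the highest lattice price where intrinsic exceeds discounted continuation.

price = 8.9883
boundary = - - - - - 68.0539 77.4755 88.2015
tree:
8.9883
13.0100 4.5851
18.3487 7.1692 1.7507
25.1001 10.9704 3.0018 0.3766
33.1229 16.3458 5.0806 0.7190 0.0000
41.9161 23.5515 8.4575 1.3729 0.0000 0.0000
50.1920 32.4945 13.7747 2.6215 0.0000 0.0000 0.0000
57.4615 41.9161 21.7685 5.0055 0.0000 0.0000 0.0000 0.0000
63.8469 50.1920 32.4945 9.5575 0.0000 0.0000 0.0000 0.0000 0.0000

Δt=0.14125, u=1.13844, d=0.87839, q=0.47524, disc=e^(-rΔt)=0.99802
k=8 terminal: V=max(K-S,0) → 63.8469 50.1920 32.4945 9.5575 0.0000 0.0000 0.0000 0.0000 0.0000
k=7: j=0 S=52.5085 intr=57.4615 cont=57.2442 V=57.4615[EX]; j=1 S=68.0539 intr=41.9161 cont=41.6989 V=41.9161[EX]; j=2 S=88.2015 intr=21.7685 cont=21.5512 V=21.7685[EX]; j=3 S=114.3140 intr=0.0000 cont=5.0055 V=5.0055[hold]; j=4 S=148.1571 intr=0.0000 cont=0.0000 V=0.0000[hold]; j=5 S=192.0196 intr=0.0000 cont=0.0000 V=0.0000[hold]; j=6 S=248.8678 intr=0.0000 cont=0.0000 V=0.0000[hold]; j=7 S=322.5461 intr=0.0000 cont=0.0000 V=0.0000[hold]  S*(7)=88.2015
k=6: j=0 S=59.7780 intr=50.1920 cont=49.9747 V=50.1920[EX]; j=1 S=77.4755 intr=32.4945 cont=32.2772 V=32.4945[EX]; j=2 S=100.4125 intr=9.5575 cont=13.7747 V=13.7747[hold]; j=3 S=130.1400 intr=0.0000 cont=2.6215 V=2.6215[hold]; j=4 S=168.6685 intr=0.0000 cont=0.0000 V=0.0000[hold]; j=5 S=218.6035 intr=0.0000 cont=0.0000 V=0.0000[hold]; j=6 S=283.3219 intr=0.0000 cont=0.0000 V=0.0000[hold]  S*(6)=77.4755
k=5: j=0 S=68.0539 intr=41.9161 cont=41.6989 V=41.9161[EX]; j=1 S=88.2015 intr=21.7685 cont=23.5515 V=23.5515[hold]; j=2 S=114.3140 intr=0.0000 cont=8.4575 V=8.4575[hold]; j=3 S=148.1571 intr=0.0000 cont=1.3729 V=1.3729[hold]; j=4 S=192.0196 intr=0.0000 cont=0.0000 V=0.0000[hold]; j=5 S=248.8678 intr=0.0000 cont=0.0000 V=0.0000[hold]  S*(5)=68.0539
k=4: j=0 S=77.4755 intr=32.4945 cont=33.1229 V=33.1229[hold]; j=1 S=100.4125 intr=9.5575 cont=16.3458 V=16.3458[hold]; j=2 S=130.1400 intr=0.0000 cont=5.0806 V=5.0806[hold]; j=3 S=168.6685 intr=0.0000 cont=0.7190 V=0.7190[hold]; j=4 S=218.6035 intr=0.0000 cont=0.0000 V=0.0000[hold]  S*(4)=-
k=3: j=0 S=88.2015 intr=21.7685 cont=25.1001 V=25.1001[hold]; j=1 S=114.3140 intr=0.0000 cont=10.9704 V=10.9704[hold]; j=2 S=148.1571 intr=0.0000 cont=3.0018 V=3.0018[hold]; j=3 S=192.0196 intr=0.0000 cont=0.3766 V=0.3766[hold]  S*(3)=-
k=2: j=0 S=100.4125 intr=9.5575 cont=18.3487 V=18.3487[hold]; j=1 S=130.1400 intr=0.0000 cont=7.1692 V=7.1692[hold]; j=2 S=168.6685 intr=0.0000 cont=1.7507 V=1.7507[hold]  S*(2)=-
k=1: j=0 S=114.3140 intr=0.0000 cont=13.0100 V=13.0100[hold]; j=1 S=148.1571 intr=0.0000 cont=4.5851 V=4.5851[hold]  S*(1)=-
k=0: j=0 S=130.1400 intr=0.0000 cont=8.9883 V=8.9883[hold]  S*(0)=-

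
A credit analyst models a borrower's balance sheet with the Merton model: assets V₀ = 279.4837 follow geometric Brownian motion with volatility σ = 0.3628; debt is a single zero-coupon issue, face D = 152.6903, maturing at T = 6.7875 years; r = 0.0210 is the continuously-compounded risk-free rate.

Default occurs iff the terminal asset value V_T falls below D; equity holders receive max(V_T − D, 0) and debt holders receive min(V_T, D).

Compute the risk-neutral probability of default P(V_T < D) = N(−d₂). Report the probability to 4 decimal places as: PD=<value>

Equity is a call on the firm's assets struck at D = 152.6903:
d₁ = [ln(V₀/D) + (r + σ²/2)T] / (σ√T)
   = [ln(279.4837/152.6903) + (0.0210 + 0.5·0.3628²)·6.7875] / (0.3628·√6.7875)
   = [0.604532 + 0.589236] / 0.945197 = 1.262984
d₂ = d₁ − σ√T = 1.262984 − 0.945197 = 0.317787
risk-neutral PD = N(−d₂) = N(-0.317787) = 0.375323

PD=0.3753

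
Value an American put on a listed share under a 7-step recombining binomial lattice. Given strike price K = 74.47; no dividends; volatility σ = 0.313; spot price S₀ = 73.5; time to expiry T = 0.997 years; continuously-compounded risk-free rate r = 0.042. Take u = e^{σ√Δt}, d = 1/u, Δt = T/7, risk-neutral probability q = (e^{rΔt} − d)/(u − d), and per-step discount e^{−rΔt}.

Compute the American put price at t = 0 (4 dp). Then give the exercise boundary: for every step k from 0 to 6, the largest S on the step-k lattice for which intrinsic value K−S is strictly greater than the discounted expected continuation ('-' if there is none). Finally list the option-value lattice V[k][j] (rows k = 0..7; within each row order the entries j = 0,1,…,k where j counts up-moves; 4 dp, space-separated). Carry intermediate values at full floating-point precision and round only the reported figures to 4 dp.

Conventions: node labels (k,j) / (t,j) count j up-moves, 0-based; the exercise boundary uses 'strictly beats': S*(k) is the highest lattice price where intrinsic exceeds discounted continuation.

Δt=0.14243, u=1.12539, d=0.88858, q=0.49584, disc=e^(-rΔt)=0.99404
k=7 terminal: V=max(K-S,0) → 42.3201 33.7525 22.9016 9.1590 0.0000 0.0000 0.0000 0.0000
k=6: j=0 S=36.1810 intr=38.2890 cont=37.8449 V=38.2890[EX]; j=1 S=45.8229 intr=28.6471 cont=28.2029 V=28.6471[EX]; j=2 S=58.0343 intr=16.4357 cont=15.9915 V=16.4357[EX]; j=3 S=73.5000 intr=0.9700 cont=4.5901 V=4.5901[hold]; j=4 S=93.0871 intr=0.0000 cont=0.0000 V=0.0000[hold]; j=5 S=117.8941 intr=0.0000 cont=0.0000 V=0.0000[hold]; j=6 S=149.3119 intr=0.0000 cont=0.0000 V=0.0000[hold]  S*(6)=58.0343
k=5: j=0 S=40.7175 intr=33.7525 cont=33.3083 V=33.7525[EX]; j=1 S=51.5684 intr=22.9016 cont=22.4574 V=22.9016[EX]; j=2 S=65.3110 intr=9.1590 cont=10.4991 V=10.4991[hold]; j=3 S=82.7158 intr=0.0000 cont=2.3003 V=2.3003[hold]; j=4 S=104.7589 intr=0.0000 cont=0.0000 V=0.0000[hold]; j=5 S=132.6762 intr=0.0000 cont=0.0000 V=0.0000[hold]  S*(5)=51.5684
k=4: j=0 S=45.8229 intr=28.6471 cont=28.2029 V=28.6471[EX]; j=1 S=58.0343 intr=16.4357 cont=16.6520 V=16.6520[hold]; j=2 S=73.5000 intr=0.9700 cont=6.3955 V=6.3955[hold]; j=3 S=93.0871 intr=0.0000 cont=1.1528 V=1.1528[hold]; j=4 S=117.8941 intr=0.0000 cont=0.0000 V=0.0000[hold]  S*(4)=45.8229
k=3: j=0 S=51.5684 intr=22.9016 cont=22.5641 V=22.9016[EX]; j=1 S=65.3110 intr=9.1590 cont=11.4974 V=11.4974[hold]; j=2 S=82.7158 intr=0.0000 cont=3.7733 V=3.7733[hold]; j=3 S=104.7589 intr=0.0000 cont=0.5777 V=0.5777[hold]  S*(3)=51.5684
k=2: j=0 S=58.0343 intr=16.4357 cont=17.1441 V=17.1441[hold]; j=1 S=73.5000 intr=0.9700 cont=7.6218 V=7.6218[hold]; j=2 S=93.0871 intr=0.0000 cont=2.1758 V=2.1758[hold]  S*(2)=-
k=1: j=0 S=65.3110 intr=9.1590 cont=12.3484 V=12.3484[hold]; j=1 S=82.7158 intr=0.0000 cont=4.8921 V=4.8921[hold]  S*(1)=-
k=0: j=0 S=73.5000 intr=0.9700 cont=8.5997 V=8.5997[hold]  S*(0)=-

price = 8.5997
boundary = - - - 51.5684 45.8229 51.5684 58.0343
tree:
8.5997
12.3484 4.8921
17.1441 7.6218 2.1758
22.9016 11.4974 3.7733 0.5777
28.6471 16.6520 6.3955 1.1528 0.0000
33.7525 22.9016 10.4991 2.3003 0.0000 0.0000
38.2890 28.6471 16.4357 4.5901 0.0000 0.0000 0.0000
42.3201 33.7525 22.9016 9.1590 0.0000 0.0000 0.0000 0.0000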